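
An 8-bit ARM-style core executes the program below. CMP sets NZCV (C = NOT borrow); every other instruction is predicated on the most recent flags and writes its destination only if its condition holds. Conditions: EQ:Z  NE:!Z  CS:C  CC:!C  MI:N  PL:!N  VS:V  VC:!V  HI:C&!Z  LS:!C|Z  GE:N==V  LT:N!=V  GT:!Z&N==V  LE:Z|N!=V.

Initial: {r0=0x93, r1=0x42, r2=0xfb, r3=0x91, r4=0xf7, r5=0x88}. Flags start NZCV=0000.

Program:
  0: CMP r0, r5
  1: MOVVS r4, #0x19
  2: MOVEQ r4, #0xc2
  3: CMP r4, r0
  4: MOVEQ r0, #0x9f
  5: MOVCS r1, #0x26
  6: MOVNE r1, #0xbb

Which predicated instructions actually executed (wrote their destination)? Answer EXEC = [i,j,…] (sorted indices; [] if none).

EXEC = [5,6]

0: ✓ CMP  NZCV=0010
1: · MOVVS
2: · MOVEQ
3: ✓ CMP  NZCV=0010
4: · MOVEQ
5: ✓ MOVCS  r1←0x26
6: ✓ MOVNE  r1←0xbb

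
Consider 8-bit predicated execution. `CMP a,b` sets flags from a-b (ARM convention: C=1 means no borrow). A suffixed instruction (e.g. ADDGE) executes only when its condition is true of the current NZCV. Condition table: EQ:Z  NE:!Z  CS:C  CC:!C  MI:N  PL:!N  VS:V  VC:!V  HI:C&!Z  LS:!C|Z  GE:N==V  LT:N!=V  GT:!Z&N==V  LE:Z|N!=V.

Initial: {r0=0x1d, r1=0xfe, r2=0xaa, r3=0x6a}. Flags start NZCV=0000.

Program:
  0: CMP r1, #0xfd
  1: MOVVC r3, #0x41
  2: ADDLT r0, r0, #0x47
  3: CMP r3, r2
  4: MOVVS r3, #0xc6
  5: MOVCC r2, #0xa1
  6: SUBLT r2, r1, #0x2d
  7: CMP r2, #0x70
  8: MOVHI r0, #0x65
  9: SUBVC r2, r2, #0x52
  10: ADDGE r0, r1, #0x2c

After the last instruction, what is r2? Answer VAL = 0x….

0: ✓ CMP  NZCV=0010
1: ✓ MOVVC  r3←0x41
2: · ADDLT
3: ✓ CMP  NZCV=1001
4: ✓ MOVVS  r3←0xc6
5: ✓ MOVCC  r2←0xa1
6: · SUBLT
7: ✓ CMP  NZCV=0011
8: ✓ MOVHI  r0←0x65
9: · SUBVC
10: · ADDGE

VAL = 0xa1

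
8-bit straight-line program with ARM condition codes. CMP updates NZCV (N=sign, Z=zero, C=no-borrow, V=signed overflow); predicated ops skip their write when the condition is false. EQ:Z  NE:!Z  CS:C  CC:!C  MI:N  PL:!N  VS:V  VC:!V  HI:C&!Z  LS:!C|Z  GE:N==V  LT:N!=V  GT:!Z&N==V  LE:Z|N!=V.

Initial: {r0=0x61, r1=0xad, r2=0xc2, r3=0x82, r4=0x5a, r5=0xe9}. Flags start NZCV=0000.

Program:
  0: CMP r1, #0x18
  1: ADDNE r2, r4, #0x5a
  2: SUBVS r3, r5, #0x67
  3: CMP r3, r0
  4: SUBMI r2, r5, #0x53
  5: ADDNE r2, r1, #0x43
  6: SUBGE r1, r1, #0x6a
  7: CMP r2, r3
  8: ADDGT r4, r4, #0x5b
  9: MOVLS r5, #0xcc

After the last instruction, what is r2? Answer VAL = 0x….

VAL = 0xf0

0: ✓ CMP  NZCV=1010
1: ✓ ADDNE  r2←0xb4
2: · SUBVS
3: ✓ CMP  NZCV=0011
4: · SUBMI
5: ✓ ADDNE  r2←0xf0
6: · SUBGE
7: ✓ CMP  NZCV=0010
8: ✓ ADDGT  r4←0xb5
9: · MOVLS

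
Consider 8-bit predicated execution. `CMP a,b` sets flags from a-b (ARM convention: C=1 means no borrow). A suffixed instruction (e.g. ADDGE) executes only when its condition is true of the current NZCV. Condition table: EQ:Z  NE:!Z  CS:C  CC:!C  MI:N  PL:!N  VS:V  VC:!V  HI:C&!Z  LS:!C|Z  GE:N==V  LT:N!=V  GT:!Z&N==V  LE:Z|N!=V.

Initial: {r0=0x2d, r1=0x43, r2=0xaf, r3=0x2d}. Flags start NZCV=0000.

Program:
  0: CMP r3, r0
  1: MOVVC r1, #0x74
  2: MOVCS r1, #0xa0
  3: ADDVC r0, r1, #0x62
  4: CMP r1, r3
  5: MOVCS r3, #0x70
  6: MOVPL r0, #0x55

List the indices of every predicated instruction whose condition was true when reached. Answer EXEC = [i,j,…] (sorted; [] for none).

[0] flags=0110 → (cmp)
[1] flags=0110 VC?T → r1=0x74
[2] flags=0110 CS?T → r1=0xa0
[3] flags=0110 VC?T → r0=0x02
[4] flags=0011 → (cmp)
[5] flags=0011 CS?T → r3=0x70
[6] flags=0011 PL?T → r0=0x55

EXEC = [1,2,3,5,6]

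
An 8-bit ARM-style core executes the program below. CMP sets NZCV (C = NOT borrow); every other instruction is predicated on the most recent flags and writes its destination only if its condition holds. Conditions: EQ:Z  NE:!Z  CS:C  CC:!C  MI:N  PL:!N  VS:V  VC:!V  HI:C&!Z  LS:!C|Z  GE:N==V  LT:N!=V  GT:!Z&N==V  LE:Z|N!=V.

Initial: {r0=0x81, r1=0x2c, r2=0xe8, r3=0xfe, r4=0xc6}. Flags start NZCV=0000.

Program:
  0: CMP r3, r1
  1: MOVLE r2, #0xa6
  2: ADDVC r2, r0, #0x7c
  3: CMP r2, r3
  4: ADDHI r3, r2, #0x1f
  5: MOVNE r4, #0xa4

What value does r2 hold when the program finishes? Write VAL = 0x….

[0] flags=1010 → (cmp)
[1] flags=1010 LE?T → r2=0xa6
[2] flags=1010 VC?T → r2=0xfd
[3] flags=1000 → (cmp)
[4] flags=1000 HI?F → skip
[5] flags=1000 NE?T → r4=0xa4

VAL = 0xfd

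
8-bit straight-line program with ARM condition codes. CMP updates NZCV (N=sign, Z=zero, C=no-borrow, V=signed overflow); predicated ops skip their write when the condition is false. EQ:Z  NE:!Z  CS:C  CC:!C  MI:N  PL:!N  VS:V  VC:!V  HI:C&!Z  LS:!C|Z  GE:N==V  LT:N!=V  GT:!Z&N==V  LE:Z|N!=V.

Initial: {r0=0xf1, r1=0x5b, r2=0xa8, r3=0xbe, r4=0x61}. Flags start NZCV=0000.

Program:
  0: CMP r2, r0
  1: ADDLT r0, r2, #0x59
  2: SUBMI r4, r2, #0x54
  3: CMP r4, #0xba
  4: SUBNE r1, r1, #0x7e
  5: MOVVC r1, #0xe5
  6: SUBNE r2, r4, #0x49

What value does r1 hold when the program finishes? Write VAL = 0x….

VAL = 0xdd

0: ✓ CMP  NZCV=1000
1: ✓ ADDLT  r0←0x01
2: ✓ SUBMI  r4←0x54
3: ✓ CMP  NZCV=1001
4: ✓ SUBNE  r1←0xdd
5: · MOVVC
6: ✓ SUBNE  r2←0x0b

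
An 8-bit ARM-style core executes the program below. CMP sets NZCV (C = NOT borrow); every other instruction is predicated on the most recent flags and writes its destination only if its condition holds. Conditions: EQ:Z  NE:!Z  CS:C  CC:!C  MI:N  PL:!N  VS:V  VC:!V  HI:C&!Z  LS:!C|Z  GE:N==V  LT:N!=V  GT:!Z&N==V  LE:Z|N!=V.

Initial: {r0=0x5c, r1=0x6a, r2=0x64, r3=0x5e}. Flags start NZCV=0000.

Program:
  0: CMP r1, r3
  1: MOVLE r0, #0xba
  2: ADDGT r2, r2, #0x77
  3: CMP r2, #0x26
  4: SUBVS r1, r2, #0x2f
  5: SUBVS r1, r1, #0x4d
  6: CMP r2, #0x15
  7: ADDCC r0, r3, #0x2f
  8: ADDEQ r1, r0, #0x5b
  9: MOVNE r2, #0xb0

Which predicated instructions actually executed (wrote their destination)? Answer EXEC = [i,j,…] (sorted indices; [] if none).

[0] flags=0010 → (cmp)
[1] flags=0010 LE?F → skip
[2] flags=0010 GT?T → r2=0xdb
[3] flags=1010 → (cmp)
[4] flags=1010 VS?F → skip
[5] flags=1010 VS?F → skip
[6] flags=1010 → (cmp)
[7] flags=1010 CC?F → skip
[8] flags=1010 EQ?F → skip
[9] flags=1010 NE?T → r2=0xb0

EXEC = [2,9]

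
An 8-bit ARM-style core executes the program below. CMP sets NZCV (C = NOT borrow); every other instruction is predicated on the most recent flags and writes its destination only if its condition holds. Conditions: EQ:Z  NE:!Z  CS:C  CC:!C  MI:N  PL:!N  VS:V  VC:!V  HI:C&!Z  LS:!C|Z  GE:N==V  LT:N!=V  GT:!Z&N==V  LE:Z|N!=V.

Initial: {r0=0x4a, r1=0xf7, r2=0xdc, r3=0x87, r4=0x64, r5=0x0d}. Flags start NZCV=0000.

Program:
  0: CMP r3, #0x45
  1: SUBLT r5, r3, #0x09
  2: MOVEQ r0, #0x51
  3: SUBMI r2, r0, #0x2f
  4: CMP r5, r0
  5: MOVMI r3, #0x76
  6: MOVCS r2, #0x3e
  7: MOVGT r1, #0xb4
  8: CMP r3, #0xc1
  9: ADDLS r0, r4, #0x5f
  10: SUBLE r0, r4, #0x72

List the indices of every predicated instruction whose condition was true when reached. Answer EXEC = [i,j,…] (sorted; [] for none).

[0] flags=0011 → (cmp)
[1] flags=0011 LT?T → r5=0x7e
[2] flags=0011 EQ?F → skip
[3] flags=0011 MI?F → skip
[4] flags=0010 → (cmp)
[5] flags=0010 MI?F → skip
[6] flags=0010 CS?T → r2=0x3e
[7] flags=0010 GT?T → r1=0xb4
[8] flags=1000 → (cmp)
[9] flags=1000 LS?T → r0=0xc3
[10] flags=1000 LE?T → r0=0xf2

EXEC = [1,6,7,9,10]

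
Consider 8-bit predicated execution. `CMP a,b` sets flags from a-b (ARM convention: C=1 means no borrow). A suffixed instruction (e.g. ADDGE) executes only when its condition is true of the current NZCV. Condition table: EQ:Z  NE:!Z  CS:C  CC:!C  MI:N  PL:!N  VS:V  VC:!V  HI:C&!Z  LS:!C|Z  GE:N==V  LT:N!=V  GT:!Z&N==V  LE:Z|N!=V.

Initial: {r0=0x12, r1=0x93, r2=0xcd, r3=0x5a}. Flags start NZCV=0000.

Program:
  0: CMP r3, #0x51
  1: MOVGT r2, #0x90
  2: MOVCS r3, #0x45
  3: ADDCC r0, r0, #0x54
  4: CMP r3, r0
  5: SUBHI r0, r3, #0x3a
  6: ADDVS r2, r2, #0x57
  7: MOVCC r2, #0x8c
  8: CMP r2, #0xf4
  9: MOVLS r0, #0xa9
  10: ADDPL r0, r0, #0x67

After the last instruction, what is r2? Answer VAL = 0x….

0: ✓ CMP  NZCV=0010
1: ✓ MOVGT  r2←0x90
2: ✓ MOVCS  r3←0x45
3: · ADDCC
4: ✓ CMP  NZCV=0010
5: ✓ SUBHI  r0←0x0b
6: · ADDVS
7: · MOVCC
8: ✓ CMP  NZCV=1000
9: ✓ MOVLS  r0←0xa9
10: · ADDPL

VAL = 0x90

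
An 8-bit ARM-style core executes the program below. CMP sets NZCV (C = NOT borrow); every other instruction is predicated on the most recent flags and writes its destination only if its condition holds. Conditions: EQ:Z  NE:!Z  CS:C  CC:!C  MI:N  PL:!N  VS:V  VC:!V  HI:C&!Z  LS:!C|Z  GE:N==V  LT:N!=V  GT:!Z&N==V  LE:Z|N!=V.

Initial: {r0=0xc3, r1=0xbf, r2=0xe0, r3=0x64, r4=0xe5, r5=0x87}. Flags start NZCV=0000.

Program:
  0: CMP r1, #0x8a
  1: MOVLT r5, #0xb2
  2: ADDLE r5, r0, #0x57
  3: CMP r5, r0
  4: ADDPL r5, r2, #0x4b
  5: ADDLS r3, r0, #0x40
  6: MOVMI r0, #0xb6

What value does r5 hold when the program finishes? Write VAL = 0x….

VAL = 0x87

[0] flags=0010 → (cmp)
[1] flags=0010 LT?F → skip
[2] flags=0010 LE?F → skip
[3] flags=1000 → (cmp)
[4] flags=1000 PL?F → skip
[5] flags=1000 LS?T → r3=0x03
[6] flags=1000 MI?T → r0=0xb6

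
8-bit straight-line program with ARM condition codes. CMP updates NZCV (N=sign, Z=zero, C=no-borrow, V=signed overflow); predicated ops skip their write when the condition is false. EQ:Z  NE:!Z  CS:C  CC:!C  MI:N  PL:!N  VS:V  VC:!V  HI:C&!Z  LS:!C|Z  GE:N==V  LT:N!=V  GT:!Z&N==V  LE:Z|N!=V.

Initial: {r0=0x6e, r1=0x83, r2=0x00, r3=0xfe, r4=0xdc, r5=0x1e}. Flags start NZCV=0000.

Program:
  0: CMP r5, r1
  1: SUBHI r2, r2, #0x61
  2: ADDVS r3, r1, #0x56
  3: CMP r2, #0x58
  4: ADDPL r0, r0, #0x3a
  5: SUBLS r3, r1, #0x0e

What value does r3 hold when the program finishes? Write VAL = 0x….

VAL = 0x75

0: ✓ CMP  NZCV=1001
1: · SUBHI
2: ✓ ADDVS  r3←0xd9
3: ✓ CMP  NZCV=1000
4: · ADDPL
5: ✓ SUBLS  r3←0x75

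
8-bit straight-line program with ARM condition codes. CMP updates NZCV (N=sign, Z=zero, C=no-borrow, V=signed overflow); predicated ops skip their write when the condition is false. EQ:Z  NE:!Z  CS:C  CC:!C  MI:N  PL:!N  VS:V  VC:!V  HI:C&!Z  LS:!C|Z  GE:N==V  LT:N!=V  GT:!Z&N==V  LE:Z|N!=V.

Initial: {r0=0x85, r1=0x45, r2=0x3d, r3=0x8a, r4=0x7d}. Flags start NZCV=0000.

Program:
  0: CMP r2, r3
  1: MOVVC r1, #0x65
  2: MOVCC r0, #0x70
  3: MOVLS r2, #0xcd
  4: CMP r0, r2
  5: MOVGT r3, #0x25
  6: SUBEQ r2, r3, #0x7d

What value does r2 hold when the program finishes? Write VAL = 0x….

[0] flags=1001 → (cmp)
[1] flags=1001 VC?F → skip
[2] flags=1001 CC?T → r0=0x70
[3] flags=1001 LS?T → r2=0xcd
[4] flags=1001 → (cmp)
[5] flags=1001 GT?T → r3=0x25
[6] flags=1001 EQ?F → skip

VAL = 0xcd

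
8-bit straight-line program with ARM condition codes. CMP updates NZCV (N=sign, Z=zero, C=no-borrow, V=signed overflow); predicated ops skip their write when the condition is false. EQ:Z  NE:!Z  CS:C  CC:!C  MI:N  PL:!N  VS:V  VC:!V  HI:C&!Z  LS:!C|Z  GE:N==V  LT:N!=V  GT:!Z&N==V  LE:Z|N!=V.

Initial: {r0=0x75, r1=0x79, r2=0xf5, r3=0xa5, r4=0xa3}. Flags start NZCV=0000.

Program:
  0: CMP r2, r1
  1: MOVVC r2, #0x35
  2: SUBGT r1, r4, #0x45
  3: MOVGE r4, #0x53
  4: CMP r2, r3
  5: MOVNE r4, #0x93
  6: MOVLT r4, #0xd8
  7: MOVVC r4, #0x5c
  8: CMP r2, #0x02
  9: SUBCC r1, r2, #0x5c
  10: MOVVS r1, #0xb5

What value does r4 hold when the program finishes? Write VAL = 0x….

[0] flags=0011 → (cmp)
[1] flags=0011 VC?F → skip
[2] flags=0011 GT?F → skip
[3] flags=0011 GE?F → skip
[4] flags=0010 → (cmp)
[5] flags=0010 NE?T → r4=0x93
[6] flags=0010 LT?F → skip
[7] flags=0010 VC?T → r4=0x5c
[8] flags=1010 → (cmp)
[9] flags=1010 CC?F → skip
[10] flags=1010 VS?F → skip

VAL = 0x5c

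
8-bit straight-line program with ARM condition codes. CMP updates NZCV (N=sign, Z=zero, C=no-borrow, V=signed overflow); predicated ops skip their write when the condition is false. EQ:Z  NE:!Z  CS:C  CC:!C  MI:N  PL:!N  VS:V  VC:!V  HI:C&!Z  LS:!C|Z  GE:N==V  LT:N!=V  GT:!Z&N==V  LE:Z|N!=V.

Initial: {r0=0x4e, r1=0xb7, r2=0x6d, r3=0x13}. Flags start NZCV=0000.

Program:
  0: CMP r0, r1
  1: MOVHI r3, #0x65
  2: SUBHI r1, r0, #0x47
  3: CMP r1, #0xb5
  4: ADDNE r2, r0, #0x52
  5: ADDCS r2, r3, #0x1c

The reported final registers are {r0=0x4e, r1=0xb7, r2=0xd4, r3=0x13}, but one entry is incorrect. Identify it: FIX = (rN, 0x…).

FIX = (r2, 0x2f)

0: ✓ CMP  NZCV=1001
1: · MOVHI
2: · SUBHI
3: ✓ CMP  NZCV=0010
4: ✓ ADDNE  r2←0xa0
5: ✓ ADDCS  r2←0x2f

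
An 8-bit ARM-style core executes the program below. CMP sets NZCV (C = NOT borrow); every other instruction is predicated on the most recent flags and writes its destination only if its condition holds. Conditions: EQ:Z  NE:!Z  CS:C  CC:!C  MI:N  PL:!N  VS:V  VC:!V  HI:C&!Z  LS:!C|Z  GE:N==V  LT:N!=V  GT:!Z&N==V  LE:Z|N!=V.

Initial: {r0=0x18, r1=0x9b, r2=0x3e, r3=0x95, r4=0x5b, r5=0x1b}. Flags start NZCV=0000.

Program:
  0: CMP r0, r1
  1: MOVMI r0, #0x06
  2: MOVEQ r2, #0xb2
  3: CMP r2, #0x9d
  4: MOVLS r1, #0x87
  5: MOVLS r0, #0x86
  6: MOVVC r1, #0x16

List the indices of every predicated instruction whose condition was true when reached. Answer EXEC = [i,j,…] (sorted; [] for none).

0: ✓ CMP  NZCV=0000
1: · MOVMI
2: · MOVEQ
3: ✓ CMP  NZCV=1001
4: ✓ MOVLS  r1←0x87
5: ✓ MOVLS  r0←0x86
6: · MOVVC

EXEC = [4,5]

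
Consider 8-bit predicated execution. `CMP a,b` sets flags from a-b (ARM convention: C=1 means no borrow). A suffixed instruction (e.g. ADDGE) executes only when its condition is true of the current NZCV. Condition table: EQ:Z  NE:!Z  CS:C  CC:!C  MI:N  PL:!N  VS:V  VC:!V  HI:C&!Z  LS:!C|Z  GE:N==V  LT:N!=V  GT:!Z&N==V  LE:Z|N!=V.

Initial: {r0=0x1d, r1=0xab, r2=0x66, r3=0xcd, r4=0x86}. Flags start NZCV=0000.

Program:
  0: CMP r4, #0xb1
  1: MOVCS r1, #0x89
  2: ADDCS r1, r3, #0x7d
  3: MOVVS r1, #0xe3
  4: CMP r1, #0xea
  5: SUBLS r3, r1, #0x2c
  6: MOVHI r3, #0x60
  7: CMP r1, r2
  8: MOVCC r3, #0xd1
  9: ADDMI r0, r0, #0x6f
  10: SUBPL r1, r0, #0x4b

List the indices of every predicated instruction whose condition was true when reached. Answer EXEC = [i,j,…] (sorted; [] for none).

EXEC = [5,10]

0: ✓ CMP  NZCV=1000
1: · MOVCS
2: · ADDCS
3: · MOVVS
4: ✓ CMP  NZCV=1000
5: ✓ SUBLS  r3←0x7f
6: · MOVHI
7: ✓ CMP  NZCV=0011
8: · MOVCC
9: · ADDMI
10: ✓ SUBPL  r1←0xd2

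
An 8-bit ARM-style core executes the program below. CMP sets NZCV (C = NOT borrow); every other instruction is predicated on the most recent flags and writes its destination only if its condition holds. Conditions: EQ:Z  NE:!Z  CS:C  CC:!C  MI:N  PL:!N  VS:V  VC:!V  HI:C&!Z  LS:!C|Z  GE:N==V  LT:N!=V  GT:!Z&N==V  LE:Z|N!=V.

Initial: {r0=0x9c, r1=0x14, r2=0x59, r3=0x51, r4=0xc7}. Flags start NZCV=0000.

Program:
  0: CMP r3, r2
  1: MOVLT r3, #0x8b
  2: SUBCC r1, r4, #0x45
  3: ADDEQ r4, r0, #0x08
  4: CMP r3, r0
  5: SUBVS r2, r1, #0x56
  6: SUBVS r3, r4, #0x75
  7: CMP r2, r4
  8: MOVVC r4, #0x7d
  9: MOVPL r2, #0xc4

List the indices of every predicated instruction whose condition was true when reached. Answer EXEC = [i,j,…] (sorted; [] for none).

EXEC = [1,2]

0: ✓ CMP  NZCV=1000
1: ✓ MOVLT  r3←0x8b
2: ✓ SUBCC  r1←0x82
3: · ADDEQ
4: ✓ CMP  NZCV=1000
5: · SUBVS
6: · SUBVS
7: ✓ CMP  NZCV=1001
8: · MOVVC
9: · MOVPL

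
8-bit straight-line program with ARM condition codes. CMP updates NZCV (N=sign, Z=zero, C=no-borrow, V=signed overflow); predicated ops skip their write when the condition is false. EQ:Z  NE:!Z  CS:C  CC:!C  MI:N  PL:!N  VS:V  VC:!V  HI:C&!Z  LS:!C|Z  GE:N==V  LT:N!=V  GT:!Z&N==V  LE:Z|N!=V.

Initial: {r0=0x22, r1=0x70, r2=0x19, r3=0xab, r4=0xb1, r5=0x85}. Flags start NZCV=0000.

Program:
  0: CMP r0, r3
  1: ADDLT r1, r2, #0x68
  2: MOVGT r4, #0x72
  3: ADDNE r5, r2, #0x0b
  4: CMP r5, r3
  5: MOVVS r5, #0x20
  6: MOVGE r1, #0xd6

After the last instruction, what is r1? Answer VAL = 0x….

VAL = 0xd6

[0] flags=0000 → (cmp)
[1] flags=0000 LT?F → skip
[2] flags=0000 GT?T → r4=0x72
[3] flags=0000 NE?T → r5=0x24
[4] flags=0000 → (cmp)
[5] flags=0000 VS?F → skip
[6] flags=0000 GE?T → r1=0xd6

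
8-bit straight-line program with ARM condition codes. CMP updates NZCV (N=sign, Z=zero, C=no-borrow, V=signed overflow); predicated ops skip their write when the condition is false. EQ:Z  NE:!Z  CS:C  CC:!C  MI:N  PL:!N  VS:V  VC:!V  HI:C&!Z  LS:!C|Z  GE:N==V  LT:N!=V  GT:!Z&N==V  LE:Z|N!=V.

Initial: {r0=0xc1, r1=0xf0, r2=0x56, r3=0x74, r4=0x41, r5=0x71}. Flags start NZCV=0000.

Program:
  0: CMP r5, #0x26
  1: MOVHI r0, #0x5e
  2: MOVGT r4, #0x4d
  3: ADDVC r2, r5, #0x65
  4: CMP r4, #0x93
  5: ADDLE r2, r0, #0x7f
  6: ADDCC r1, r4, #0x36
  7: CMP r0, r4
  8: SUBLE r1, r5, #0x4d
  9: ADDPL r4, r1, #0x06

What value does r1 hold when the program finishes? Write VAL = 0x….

VAL = 0x83

0: ✓ CMP  NZCV=0010
1: ✓ MOVHI  r0←0x5e
2: ✓ MOVGT  r4←0x4d
3: ✓ ADDVC  r2←0xd6
4: ✓ CMP  NZCV=1001
5: · ADDLE
6: ✓ ADDCC  r1←0x83
7: ✓ CMP  NZCV=0010
8: · SUBLE
9: ✓ ADDPL  r4←0x89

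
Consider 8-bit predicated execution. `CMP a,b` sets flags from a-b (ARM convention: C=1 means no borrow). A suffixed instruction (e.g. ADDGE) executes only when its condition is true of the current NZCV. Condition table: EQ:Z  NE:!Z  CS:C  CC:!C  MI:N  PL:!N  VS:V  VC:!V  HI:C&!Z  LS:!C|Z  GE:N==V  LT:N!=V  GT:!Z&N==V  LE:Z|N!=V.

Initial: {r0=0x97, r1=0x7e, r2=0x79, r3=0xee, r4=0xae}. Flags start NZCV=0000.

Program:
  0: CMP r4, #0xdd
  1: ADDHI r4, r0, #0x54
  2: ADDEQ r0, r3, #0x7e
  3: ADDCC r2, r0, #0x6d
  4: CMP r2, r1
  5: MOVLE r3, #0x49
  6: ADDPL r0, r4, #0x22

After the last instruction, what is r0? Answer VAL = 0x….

0: ✓ CMP  NZCV=1000
1: · ADDHI
2: · ADDEQ
3: ✓ ADDCC  r2←0x04
4: ✓ CMP  NZCV=1000
5: ✓ MOVLE  r3←0x49
6: · ADDPL

VAL = 0x97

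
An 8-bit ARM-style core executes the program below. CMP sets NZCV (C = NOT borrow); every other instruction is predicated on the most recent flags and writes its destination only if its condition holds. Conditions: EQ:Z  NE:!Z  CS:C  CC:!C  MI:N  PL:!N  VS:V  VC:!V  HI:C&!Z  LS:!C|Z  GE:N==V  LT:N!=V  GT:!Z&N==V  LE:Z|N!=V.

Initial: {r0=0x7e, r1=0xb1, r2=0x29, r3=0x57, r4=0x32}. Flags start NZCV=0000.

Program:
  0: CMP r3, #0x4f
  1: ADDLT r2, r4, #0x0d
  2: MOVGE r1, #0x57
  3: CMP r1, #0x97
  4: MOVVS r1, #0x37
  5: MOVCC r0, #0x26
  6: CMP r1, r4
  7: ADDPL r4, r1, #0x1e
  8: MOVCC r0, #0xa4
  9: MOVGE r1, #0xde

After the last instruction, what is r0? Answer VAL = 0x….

0: ✓ CMP  NZCV=0010
1: · ADDLT
2: ✓ MOVGE  r1←0x57
3: ✓ CMP  NZCV=1001
4: ✓ MOVVS  r1←0x37
5: ✓ MOVCC  r0←0x26
6: ✓ CMP  NZCV=0010
7: ✓ ADDPL  r4←0x55
8: · MOVCC
9: ✓ MOVGE  r1←0xde

VAL = 0x26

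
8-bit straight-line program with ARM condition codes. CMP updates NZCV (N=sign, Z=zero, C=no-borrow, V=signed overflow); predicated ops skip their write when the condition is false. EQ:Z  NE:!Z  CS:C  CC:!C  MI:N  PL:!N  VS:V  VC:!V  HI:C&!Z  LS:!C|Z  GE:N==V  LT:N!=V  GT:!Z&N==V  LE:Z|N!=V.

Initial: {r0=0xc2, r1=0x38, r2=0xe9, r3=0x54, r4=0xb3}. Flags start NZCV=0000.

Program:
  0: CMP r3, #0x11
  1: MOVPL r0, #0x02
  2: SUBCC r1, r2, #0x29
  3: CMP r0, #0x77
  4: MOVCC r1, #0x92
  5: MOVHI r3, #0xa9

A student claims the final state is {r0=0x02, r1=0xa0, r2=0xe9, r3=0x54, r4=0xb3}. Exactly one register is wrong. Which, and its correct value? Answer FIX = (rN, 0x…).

FIX = (r1, 0x92)

[0] flags=0010 → (cmp)
[1] flags=0010 PL?T → r0=0x02
[2] flags=0010 CC?F → skip
[3] flags=1000 → (cmp)
[4] flags=1000 CC?T → r1=0x92
[5] flags=1000 HI?F → skip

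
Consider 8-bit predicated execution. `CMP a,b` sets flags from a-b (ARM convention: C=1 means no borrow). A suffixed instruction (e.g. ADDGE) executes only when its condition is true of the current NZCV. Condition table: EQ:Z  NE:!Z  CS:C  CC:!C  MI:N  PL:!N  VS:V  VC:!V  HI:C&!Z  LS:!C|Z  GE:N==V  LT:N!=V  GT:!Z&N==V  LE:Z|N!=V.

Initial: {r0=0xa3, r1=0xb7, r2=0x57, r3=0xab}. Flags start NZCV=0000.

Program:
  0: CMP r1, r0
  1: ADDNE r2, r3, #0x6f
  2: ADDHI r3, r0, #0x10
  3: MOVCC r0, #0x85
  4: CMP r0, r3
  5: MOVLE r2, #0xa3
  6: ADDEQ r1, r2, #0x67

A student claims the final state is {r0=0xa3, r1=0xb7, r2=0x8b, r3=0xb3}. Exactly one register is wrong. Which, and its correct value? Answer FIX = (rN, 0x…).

0: ✓ CMP  NZCV=0010
1: ✓ ADDNE  r2←0x1a
2: ✓ ADDHI  r3←0xb3
3: · MOVCC
4: ✓ CMP  NZCV=1000
5: ✓ MOVLE  r2←0xa3
6: · ADDEQ

FIX = (r2, 0xa3)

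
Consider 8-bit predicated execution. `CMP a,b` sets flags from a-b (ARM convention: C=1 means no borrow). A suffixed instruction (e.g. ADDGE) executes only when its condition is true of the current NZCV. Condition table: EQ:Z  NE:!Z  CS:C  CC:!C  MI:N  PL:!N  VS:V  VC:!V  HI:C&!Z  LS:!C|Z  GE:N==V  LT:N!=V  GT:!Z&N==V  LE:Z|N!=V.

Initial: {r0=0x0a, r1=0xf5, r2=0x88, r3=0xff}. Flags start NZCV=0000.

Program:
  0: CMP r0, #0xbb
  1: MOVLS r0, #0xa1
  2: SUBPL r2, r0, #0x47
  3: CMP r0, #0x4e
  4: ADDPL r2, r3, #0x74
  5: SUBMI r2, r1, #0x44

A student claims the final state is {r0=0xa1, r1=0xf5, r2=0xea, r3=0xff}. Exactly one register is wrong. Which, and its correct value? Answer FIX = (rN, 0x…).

FIX = (r2, 0x73)

0: ✓ CMP  NZCV=0000
1: ✓ MOVLS  r0←0xa1
2: ✓ SUBPL  r2←0x5a
3: ✓ CMP  NZCV=0011
4: ✓ ADDPL  r2←0x73
5: · SUBMI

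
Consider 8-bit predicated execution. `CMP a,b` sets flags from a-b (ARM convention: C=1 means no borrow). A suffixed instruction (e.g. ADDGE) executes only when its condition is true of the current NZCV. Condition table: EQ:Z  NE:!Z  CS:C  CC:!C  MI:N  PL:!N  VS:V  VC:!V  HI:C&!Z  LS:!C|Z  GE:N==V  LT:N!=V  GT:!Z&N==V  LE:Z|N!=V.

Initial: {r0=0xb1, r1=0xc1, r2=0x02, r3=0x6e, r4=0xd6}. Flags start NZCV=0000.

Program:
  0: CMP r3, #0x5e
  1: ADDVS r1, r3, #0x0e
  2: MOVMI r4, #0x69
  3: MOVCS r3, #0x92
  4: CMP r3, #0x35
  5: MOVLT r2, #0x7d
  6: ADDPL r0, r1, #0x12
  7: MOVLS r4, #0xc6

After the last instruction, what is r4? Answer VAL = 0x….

VAL = 0xd6

[0] flags=0010 → (cmp)
[1] flags=0010 VS?F → skip
[2] flags=0010 MI?F → skip
[3] flags=0010 CS?T → r3=0x92
[4] flags=0011 → (cmp)
[5] flags=0011 LT?T → r2=0x7d
[6] flags=0011 PL?T → r0=0xd3
[7] flags=0011 LS?F → skip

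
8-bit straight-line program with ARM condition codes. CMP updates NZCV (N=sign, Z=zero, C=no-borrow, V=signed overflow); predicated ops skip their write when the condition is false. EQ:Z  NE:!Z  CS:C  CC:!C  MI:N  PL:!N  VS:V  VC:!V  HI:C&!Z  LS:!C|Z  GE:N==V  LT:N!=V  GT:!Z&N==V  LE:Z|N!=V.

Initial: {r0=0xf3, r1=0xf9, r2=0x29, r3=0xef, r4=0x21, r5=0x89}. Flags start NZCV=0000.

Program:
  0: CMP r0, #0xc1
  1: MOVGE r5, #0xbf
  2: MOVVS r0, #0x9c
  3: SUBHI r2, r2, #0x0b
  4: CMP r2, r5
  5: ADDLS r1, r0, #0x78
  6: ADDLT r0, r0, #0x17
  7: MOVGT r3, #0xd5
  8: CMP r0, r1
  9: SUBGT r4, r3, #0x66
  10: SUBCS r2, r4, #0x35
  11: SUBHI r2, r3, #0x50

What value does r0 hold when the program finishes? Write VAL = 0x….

VAL = 0xf3

[0] flags=0010 → (cmp)
[1] flags=0010 GE?T → r5=0xbf
[2] flags=0010 VS?F → skip
[3] flags=0010 HI?T → r2=0x1e
[4] flags=0000 → (cmp)
[5] flags=0000 LS?T → r1=0x6b
[6] flags=0000 LT?F → skip
[7] flags=0000 GT?T → r3=0xd5
[8] flags=1010 → (cmp)
[9] flags=1010 GT?F → skip
[10] flags=1010 CS?T → r2=0xec
[11] flags=1010 HI?T → r2=0x85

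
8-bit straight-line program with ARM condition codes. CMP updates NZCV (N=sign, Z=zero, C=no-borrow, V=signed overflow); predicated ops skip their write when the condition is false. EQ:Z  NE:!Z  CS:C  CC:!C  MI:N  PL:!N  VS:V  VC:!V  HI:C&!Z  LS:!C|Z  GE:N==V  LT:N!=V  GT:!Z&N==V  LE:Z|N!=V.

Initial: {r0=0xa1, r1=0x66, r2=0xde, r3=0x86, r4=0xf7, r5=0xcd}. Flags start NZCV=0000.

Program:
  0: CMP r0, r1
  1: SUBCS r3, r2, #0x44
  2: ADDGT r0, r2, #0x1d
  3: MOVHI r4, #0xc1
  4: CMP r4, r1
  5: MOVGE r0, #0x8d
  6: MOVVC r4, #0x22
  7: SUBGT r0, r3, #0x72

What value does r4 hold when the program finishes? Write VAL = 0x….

[0] flags=0011 → (cmp)
[1] flags=0011 CS?T → r3=0x9a
[2] flags=0011 GT?F → skip
[3] flags=0011 HI?T → r4=0xc1
[4] flags=0011 → (cmp)
[5] flags=0011 GE?F → skip
[6] flags=0011 VC?F → skip
[7] flags=0011 GT?F → skip

VAL = 0xc1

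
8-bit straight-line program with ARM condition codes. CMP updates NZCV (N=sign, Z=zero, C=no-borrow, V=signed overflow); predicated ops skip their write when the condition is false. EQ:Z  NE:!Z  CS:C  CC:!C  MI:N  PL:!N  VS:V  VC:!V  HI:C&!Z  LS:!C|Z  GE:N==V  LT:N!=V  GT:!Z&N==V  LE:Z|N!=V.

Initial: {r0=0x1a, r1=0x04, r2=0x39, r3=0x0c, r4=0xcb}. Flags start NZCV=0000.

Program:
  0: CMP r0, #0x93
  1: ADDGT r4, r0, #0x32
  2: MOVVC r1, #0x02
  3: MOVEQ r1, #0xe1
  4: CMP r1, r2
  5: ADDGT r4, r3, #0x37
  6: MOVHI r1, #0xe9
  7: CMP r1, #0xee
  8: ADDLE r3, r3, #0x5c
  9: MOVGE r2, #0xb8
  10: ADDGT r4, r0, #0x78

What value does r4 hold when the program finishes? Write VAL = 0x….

0: ✓ CMP  NZCV=1001
1: ✓ ADDGT  r4←0x4c
2: · MOVVC
3: · MOVEQ
4: ✓ CMP  NZCV=1000
5: · ADDGT
6: · MOVHI
7: ✓ CMP  NZCV=0000
8: · ADDLE
9: ✓ MOVGE  r2←0xb8
10: ✓ ADDGT  r4←0x92

VAL = 0x92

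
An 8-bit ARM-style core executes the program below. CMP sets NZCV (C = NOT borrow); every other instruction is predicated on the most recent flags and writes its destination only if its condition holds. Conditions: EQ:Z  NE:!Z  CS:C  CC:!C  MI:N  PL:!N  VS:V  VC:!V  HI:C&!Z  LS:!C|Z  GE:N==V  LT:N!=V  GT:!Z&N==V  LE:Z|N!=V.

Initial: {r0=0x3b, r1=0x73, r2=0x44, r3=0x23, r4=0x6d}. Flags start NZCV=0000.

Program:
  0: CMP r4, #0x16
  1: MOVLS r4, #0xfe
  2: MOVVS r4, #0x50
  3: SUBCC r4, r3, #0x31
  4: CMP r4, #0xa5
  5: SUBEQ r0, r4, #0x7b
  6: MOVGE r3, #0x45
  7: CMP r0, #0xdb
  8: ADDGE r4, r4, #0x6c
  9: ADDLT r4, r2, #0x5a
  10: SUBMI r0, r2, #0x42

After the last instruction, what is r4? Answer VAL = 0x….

VAL = 0xd9

0: ✓ CMP  NZCV=0010
1: · MOVLS
2: · MOVVS
3: · SUBCC
4: ✓ CMP  NZCV=1001
5: · SUBEQ
6: ✓ MOVGE  r3←0x45
7: ✓ CMP  NZCV=0000
8: ✓ ADDGE  r4←0xd9
9: · ADDLT
10: · SUBMI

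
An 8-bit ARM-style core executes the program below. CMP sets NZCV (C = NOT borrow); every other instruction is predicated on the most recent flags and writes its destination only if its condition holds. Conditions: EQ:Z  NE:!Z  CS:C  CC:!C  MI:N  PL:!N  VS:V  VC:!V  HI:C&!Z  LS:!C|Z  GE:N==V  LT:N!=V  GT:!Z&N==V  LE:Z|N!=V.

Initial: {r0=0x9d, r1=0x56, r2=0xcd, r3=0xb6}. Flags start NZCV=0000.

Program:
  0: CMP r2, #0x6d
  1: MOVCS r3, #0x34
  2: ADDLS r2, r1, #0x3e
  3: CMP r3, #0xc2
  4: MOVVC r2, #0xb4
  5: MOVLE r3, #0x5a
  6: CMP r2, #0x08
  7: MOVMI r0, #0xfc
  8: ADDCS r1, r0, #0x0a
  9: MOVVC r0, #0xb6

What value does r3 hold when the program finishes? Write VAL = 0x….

0: ✓ CMP  NZCV=0011
1: ✓ MOVCS  r3←0x34
2: · ADDLS
3: ✓ CMP  NZCV=0000
4: ✓ MOVVC  r2←0xb4
5: · MOVLE
6: ✓ CMP  NZCV=1010
7: ✓ MOVMI  r0←0xfc
8: ✓ ADDCS  r1←0x06
9: ✓ MOVVC  r0←0xb6

VAL = 0x34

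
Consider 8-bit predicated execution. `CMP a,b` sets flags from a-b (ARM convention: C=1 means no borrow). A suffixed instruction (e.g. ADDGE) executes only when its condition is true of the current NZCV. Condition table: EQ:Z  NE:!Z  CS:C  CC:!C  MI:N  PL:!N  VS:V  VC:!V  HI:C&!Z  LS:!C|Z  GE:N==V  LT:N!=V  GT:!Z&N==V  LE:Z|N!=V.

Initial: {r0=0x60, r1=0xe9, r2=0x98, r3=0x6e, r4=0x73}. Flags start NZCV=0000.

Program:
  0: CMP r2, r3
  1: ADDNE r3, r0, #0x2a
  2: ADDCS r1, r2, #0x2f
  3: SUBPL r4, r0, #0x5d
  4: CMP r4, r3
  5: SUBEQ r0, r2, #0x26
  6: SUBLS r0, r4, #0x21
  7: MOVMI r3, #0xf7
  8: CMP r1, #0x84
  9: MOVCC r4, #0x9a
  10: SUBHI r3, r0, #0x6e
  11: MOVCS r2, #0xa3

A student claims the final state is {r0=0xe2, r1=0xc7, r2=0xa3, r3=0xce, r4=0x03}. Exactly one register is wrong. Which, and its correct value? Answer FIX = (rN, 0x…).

FIX = (r3, 0x74)

0: ✓ CMP  NZCV=0011
1: ✓ ADDNE  r3←0x8a
2: ✓ ADDCS  r1←0xc7
3: ✓ SUBPL  r4←0x03
4: ✓ CMP  NZCV=0000
5: · SUBEQ
6: ✓ SUBLS  r0←0xe2
7: · MOVMI
8: ✓ CMP  NZCV=0010
9: · MOVCC
10: ✓ SUBHI  r3←0x74
11: ✓ MOVCS  r2←0xa3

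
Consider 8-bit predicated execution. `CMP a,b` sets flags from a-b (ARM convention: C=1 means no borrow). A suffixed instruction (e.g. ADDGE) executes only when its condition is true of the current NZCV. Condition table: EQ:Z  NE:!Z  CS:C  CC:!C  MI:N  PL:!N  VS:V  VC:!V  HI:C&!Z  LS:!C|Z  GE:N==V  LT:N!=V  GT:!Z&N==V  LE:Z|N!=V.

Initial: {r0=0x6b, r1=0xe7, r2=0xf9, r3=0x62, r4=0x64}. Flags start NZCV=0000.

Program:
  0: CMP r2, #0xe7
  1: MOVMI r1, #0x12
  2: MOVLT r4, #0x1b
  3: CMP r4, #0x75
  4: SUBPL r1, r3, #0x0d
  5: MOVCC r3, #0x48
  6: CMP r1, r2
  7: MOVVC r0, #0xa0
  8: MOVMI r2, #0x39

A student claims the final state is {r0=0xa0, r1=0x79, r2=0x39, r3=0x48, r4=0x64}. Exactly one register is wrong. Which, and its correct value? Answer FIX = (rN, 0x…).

0: ✓ CMP  NZCV=0010
1: · MOVMI
2: · MOVLT
3: ✓ CMP  NZCV=1000
4: · SUBPL
5: ✓ MOVCC  r3←0x48
6: ✓ CMP  NZCV=1000
7: ✓ MOVVC  r0←0xa0
8: ✓ MOVMI  r2←0x39

FIX = (r1, 0xe7)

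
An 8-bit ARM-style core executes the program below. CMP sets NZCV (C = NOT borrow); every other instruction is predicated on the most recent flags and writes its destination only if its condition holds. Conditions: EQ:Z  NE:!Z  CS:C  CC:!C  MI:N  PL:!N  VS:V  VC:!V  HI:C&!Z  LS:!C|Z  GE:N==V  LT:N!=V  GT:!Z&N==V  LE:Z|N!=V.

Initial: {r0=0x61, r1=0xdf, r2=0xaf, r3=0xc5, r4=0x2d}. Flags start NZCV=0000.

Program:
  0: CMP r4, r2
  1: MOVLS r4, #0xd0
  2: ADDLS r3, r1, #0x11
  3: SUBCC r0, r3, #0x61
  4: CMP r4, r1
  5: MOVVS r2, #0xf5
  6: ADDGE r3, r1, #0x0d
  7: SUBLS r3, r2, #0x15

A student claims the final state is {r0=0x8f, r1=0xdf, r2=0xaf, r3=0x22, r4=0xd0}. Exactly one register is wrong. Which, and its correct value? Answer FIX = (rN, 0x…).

0: ✓ CMP  NZCV=0000
1: ✓ MOVLS  r4←0xd0
2: ✓ ADDLS  r3←0xf0
3: ✓ SUBCC  r0←0x8f
4: ✓ CMP  NZCV=1000
5: · MOVVS
6: · ADDGE
7: ✓ SUBLS  r3←0x9a

FIX = (r3, 0x9a)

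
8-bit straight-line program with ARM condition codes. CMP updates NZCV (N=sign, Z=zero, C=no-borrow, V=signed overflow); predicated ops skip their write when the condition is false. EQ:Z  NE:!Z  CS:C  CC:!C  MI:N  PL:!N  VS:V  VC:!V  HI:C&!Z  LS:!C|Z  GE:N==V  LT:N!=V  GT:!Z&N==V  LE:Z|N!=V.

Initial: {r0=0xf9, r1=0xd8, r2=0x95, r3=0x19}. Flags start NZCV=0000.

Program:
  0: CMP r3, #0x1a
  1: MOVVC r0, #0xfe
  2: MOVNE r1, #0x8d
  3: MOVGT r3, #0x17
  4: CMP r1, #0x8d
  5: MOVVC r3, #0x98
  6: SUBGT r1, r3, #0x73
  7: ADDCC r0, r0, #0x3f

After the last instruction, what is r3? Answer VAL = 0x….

[0] flags=1000 → (cmp)
[1] flags=1000 VC?T → r0=0xfe
[2] flags=1000 NE?T → r1=0x8d
[3] flags=1000 GT?F → skip
[4] flags=0110 → (cmp)
[5] flags=0110 VC?T → r3=0x98
[6] flags=0110 GT?F → skip
[7] flags=0110 CC?F → skip

VAL = 0x98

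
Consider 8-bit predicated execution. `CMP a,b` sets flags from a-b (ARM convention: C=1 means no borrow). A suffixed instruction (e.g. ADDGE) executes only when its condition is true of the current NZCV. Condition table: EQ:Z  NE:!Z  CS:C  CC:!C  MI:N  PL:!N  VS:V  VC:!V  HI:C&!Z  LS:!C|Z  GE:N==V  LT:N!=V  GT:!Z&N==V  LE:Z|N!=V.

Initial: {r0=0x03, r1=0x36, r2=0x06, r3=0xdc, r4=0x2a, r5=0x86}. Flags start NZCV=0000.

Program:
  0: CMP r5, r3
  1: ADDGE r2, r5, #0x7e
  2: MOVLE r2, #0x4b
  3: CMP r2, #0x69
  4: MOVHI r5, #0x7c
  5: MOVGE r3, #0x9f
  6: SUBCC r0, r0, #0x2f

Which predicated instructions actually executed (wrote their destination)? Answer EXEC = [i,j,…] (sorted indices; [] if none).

EXEC = [2,6]

[0] flags=1000 → (cmp)
[1] flags=1000 GE?F → skip
[2] flags=1000 LE?T → r2=0x4b
[3] flags=1000 → (cmp)
[4] flags=1000 HI?F → skip
[5] flags=1000 GE?F → skip
[6] flags=1000 CC?T → r0=0xd4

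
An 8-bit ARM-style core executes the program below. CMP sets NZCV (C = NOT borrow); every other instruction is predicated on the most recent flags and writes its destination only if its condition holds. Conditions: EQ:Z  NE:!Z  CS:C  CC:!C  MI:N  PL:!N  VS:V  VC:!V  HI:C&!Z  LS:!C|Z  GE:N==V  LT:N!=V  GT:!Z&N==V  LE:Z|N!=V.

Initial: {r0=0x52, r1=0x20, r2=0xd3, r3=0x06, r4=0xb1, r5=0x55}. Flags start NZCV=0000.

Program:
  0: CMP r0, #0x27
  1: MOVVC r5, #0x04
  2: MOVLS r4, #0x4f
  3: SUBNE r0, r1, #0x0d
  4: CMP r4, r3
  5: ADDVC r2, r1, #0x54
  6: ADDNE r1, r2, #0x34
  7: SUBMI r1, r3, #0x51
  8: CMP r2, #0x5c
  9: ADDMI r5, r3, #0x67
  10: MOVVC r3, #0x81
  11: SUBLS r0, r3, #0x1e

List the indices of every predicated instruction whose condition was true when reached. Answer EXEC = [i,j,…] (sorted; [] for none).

EXEC = [1,3,5,6,7,10]

[0] flags=0010 → (cmp)
[1] flags=0010 VC?T → r5=0x04
[2] flags=0010 LS?F → skip
[3] flags=0010 NE?T → r0=0x13
[4] flags=1010 → (cmp)
[5] flags=1010 VC?T → r2=0x74
[6] flags=1010 NE?T → r1=0xa8
[7] flags=1010 MI?T → r1=0xb5
[8] flags=0010 → (cmp)
[9] flags=0010 MI?F → skip
[10] flags=0010 VC?T → r3=0x81
[11] flags=0010 LS?F → skip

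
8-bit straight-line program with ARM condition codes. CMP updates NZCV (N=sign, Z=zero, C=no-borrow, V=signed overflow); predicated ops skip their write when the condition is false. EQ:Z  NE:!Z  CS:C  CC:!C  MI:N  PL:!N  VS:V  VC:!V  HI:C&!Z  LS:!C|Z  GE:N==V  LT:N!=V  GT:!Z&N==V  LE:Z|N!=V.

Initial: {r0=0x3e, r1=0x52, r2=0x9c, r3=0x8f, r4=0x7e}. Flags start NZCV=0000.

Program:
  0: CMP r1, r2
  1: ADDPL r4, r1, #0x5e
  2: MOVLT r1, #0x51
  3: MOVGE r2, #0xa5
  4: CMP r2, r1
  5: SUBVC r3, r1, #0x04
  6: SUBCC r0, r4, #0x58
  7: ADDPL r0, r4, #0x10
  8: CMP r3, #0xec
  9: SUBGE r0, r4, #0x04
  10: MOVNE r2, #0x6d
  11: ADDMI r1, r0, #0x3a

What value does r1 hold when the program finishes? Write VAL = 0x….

0: ✓ CMP  NZCV=1001
1: · ADDPL
2: · MOVLT
3: ✓ MOVGE  r2←0xa5
4: ✓ CMP  NZCV=0011
5: · SUBVC
6: · SUBCC
7: ✓ ADDPL  r0←0x8e
8: ✓ CMP  NZCV=1000
9: · SUBGE
10: ✓ MOVNE  r2←0x6d
11: ✓ ADDMI  r1←0xc8

VAL = 0xc8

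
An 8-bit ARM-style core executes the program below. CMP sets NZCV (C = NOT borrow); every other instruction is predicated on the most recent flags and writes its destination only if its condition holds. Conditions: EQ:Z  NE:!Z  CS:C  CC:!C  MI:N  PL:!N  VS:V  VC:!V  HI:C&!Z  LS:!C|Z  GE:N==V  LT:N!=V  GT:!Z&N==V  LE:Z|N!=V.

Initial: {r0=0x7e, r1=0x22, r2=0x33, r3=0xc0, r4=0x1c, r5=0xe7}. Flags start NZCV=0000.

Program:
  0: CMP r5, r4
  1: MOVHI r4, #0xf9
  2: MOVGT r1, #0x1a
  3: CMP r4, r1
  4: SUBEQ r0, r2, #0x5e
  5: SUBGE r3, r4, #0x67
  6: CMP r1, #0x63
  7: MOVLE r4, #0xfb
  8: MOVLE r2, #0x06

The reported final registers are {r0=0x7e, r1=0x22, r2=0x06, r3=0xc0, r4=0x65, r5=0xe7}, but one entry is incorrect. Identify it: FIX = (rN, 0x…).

[0] flags=1010 → (cmp)
[1] flags=1010 HI?T → r4=0xf9
[2] flags=1010 GT?F → skip
[3] flags=1010 → (cmp)
[4] flags=1010 EQ?F → skip
[5] flags=1010 GE?F → skip
[6] flags=1000 → (cmp)
[7] flags=1000 LE?T → r4=0xfb
[8] flags=1000 LE?T → r2=0x06

FIX = (r4, 0xfb)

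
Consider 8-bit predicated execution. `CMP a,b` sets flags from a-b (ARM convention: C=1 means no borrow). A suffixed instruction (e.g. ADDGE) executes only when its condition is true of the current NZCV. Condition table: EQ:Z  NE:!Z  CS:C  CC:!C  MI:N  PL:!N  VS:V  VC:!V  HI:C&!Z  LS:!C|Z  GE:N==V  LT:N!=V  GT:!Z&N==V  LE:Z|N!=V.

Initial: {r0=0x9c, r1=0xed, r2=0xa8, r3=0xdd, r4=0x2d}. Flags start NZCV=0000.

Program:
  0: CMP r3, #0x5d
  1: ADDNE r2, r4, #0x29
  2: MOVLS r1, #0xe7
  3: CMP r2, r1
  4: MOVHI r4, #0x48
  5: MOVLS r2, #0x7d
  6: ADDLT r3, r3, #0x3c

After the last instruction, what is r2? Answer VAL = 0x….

VAL = 0x7d

[0] flags=1010 → (cmp)
[1] flags=1010 NE?T → r2=0x56
[2] flags=1010 LS?F → skip
[3] flags=0000 → (cmp)
[4] flags=0000 HI?F → skip
[5] flags=0000 LS?T → r2=0x7d
[6] flags=0000 LT?F → skip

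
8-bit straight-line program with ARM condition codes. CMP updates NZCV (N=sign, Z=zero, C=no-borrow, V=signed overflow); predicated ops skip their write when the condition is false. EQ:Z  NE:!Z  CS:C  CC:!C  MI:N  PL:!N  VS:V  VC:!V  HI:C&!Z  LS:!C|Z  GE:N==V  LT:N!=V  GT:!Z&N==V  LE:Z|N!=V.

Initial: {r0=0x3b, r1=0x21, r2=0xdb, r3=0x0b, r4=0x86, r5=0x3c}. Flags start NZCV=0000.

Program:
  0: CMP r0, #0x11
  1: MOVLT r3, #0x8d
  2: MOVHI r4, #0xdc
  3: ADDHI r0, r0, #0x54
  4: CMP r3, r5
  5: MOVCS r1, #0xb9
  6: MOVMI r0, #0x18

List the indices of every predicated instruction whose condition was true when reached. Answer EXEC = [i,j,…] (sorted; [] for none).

EXEC = [2,3,6]

[0] flags=0010 → (cmp)
[1] flags=0010 LT?F → skip
[2] flags=0010 HI?T → r4=0xdc
[3] flags=0010 HI?T → r0=0x8f
[4] flags=1000 → (cmp)
[5] flags=1000 CS?F → skip
[6] flags=1000 MI?T → r0=0x18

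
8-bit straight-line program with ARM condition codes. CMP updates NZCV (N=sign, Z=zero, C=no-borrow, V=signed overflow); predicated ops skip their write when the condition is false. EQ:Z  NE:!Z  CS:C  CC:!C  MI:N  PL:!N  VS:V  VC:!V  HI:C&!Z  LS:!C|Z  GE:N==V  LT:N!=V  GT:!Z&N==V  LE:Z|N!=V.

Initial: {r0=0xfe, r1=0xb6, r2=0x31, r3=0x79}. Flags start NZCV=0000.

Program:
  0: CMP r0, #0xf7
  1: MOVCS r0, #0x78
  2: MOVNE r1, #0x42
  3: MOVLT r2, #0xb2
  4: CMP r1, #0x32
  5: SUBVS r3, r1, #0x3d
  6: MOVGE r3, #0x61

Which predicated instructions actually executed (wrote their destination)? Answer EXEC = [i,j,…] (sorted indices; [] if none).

0: ✓ CMP  NZCV=0010
1: ✓ MOVCS  r0←0x78
2: ✓ MOVNE  r1←0x42
3: · MOVLT
4: ✓ CMP  NZCV=0010
5: · SUBVS
6: ✓ MOVGE  r3←0x61

EXEC = [1,2,6]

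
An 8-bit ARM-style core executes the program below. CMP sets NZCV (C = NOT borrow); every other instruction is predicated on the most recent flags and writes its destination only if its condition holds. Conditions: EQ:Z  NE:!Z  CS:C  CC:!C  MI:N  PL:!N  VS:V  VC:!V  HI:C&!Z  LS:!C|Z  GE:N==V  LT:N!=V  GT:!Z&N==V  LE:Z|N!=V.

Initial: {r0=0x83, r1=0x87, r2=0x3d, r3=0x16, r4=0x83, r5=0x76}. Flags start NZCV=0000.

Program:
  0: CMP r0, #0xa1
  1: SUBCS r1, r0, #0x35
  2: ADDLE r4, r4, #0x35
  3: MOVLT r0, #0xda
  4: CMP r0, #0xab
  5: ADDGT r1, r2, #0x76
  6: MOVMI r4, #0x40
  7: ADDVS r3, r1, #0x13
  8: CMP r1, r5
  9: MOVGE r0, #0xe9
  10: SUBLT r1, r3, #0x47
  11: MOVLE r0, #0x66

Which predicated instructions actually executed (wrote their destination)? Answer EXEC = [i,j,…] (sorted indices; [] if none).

EXEC = [2,3,5,10,11]

0: ✓ CMP  NZCV=1000
1: · SUBCS
2: ✓ ADDLE  r4←0xb8
3: ✓ MOVLT  r0←0xda
4: ✓ CMP  NZCV=0010
5: ✓ ADDGT  r1←0xb3
6: · MOVMI
7: · ADDVS
8: ✓ CMP  NZCV=0011
9: · MOVGE
10: ✓ SUBLT  r1←0xcf
11: ✓ MOVLE  r0←0x66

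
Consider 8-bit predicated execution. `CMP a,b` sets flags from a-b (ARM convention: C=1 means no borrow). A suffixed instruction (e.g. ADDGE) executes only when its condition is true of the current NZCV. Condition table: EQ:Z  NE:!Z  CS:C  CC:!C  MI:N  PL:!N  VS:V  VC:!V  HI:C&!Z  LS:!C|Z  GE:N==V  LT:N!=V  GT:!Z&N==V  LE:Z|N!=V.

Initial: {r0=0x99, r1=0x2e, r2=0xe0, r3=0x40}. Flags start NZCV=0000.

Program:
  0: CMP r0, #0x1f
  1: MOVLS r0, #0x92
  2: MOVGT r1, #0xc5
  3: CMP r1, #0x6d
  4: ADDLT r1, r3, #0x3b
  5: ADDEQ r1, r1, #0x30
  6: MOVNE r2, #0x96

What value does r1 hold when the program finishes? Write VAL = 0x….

[0] flags=0011 → (cmp)
[1] flags=0011 LS?F → skip
[2] flags=0011 GT?F → skip
[3] flags=1000 → (cmp)
[4] flags=1000 LT?T → r1=0x7b
[5] flags=1000 EQ?F → skip
[6] flags=1000 NE?T → r2=0x96

VAL = 0x7b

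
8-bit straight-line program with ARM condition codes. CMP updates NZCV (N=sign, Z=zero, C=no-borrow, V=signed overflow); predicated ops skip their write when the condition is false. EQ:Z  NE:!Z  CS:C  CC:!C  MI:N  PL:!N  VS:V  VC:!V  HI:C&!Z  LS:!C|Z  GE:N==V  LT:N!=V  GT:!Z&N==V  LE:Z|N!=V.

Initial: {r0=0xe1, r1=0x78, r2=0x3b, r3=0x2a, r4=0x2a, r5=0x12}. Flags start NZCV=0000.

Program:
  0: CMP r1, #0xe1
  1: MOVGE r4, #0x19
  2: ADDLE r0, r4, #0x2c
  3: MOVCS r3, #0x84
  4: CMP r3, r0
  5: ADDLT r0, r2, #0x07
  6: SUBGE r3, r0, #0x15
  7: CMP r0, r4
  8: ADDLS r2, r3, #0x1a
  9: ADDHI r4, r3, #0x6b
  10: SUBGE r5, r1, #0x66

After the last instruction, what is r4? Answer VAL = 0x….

VAL = 0x37

0: ✓ CMP  NZCV=1001
1: ✓ MOVGE  r4←0x19
2: · ADDLE
3: · MOVCS
4: ✓ CMP  NZCV=0000
5: · ADDLT
6: ✓ SUBGE  r3←0xcc
7: ✓ CMP  NZCV=1010
8: · ADDLS
9: ✓ ADDHI  r4←0x37
10: · SUBGE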